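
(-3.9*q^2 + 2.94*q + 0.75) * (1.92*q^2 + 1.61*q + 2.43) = -7.488*q^4 - 0.6342*q^3 - 3.3036*q^2 + 8.3517*q + 1.8225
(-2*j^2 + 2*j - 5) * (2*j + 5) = -4*j^3 - 6*j^2 - 25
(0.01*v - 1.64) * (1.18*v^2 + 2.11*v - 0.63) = 0.0118*v^3 - 1.9141*v^2 - 3.4667*v + 1.0332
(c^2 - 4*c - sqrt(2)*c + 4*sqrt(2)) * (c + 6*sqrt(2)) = c^3 - 4*c^2 + 5*sqrt(2)*c^2 - 20*sqrt(2)*c - 12*c + 48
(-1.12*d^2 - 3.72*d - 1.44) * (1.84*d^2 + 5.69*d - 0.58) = -2.0608*d^4 - 13.2176*d^3 - 23.1668*d^2 - 6.036*d + 0.8352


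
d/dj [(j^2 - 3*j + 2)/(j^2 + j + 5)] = (4*j^2 + 6*j - 17)/(j^4 + 2*j^3 + 11*j^2 + 10*j + 25)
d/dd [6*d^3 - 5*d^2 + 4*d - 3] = 18*d^2 - 10*d + 4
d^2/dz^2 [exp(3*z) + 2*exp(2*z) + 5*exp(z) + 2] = (9*exp(2*z) + 8*exp(z) + 5)*exp(z)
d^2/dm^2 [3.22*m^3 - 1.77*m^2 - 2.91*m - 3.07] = 19.32*m - 3.54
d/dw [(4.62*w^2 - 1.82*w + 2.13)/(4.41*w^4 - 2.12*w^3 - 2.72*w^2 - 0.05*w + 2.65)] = (-40.7484*w^5 + 33.873*w^4 - 45.29*w^3 + 8.3654*w^2 + 36.0732*w - 4.7165)/(19.4481*w^8 - 18.6984*w^7 - 19.496*w^6 + 11.0918*w^5 + 30.9834*w^4 - 10.964*w^3 - 14.4135*w^2 - 0.265*w + 7.0225)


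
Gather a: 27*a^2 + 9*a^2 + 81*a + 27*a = 36*a^2 + 108*a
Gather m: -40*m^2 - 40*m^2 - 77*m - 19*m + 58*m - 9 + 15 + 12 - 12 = -80*m^2 - 38*m + 6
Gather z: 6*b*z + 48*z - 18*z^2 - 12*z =-18*z^2 + z*(6*b + 36)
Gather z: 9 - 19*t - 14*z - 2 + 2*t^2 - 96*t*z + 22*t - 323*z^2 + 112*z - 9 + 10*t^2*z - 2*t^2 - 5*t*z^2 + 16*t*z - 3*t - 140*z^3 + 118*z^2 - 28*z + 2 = -140*z^3 + z^2*(-5*t - 205) + z*(10*t^2 - 80*t + 70)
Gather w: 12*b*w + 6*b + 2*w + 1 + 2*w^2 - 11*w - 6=6*b + 2*w^2 + w*(12*b - 9) - 5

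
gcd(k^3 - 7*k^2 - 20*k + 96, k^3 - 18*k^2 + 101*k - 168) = k^2 - 11*k + 24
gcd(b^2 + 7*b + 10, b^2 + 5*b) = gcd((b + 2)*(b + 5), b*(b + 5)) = b + 5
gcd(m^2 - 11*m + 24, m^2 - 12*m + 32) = m - 8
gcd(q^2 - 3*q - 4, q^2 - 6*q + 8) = q - 4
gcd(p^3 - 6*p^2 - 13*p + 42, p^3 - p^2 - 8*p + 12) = p^2 + p - 6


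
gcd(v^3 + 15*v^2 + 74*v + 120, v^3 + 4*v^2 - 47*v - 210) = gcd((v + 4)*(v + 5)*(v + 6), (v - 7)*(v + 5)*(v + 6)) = v^2 + 11*v + 30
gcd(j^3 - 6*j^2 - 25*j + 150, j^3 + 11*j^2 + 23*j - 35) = j + 5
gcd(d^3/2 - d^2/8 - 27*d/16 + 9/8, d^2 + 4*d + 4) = d + 2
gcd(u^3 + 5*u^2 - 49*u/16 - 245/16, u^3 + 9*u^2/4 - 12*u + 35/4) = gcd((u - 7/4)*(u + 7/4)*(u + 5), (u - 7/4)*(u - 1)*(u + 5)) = u^2 + 13*u/4 - 35/4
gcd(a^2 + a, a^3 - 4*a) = a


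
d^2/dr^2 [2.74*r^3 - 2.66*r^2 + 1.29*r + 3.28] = 16.44*r - 5.32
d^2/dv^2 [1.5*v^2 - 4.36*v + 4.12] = 3.00000000000000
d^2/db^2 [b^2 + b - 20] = 2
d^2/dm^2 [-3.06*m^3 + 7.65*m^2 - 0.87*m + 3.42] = 15.3 - 18.36*m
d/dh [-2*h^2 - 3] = -4*h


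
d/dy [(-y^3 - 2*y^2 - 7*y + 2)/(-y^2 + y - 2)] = (y^4 - 2*y^3 - 3*y^2 + 12*y + 12)/(y^4 - 2*y^3 + 5*y^2 - 4*y + 4)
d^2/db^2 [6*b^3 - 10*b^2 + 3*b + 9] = 36*b - 20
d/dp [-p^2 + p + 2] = 1 - 2*p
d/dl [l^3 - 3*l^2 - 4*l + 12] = 3*l^2 - 6*l - 4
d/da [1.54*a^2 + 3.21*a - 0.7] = 3.08*a + 3.21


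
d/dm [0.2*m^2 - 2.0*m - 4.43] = 0.4*m - 2.0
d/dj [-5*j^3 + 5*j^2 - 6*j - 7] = -15*j^2 + 10*j - 6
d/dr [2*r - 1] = 2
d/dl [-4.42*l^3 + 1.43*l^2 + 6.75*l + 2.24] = -13.26*l^2 + 2.86*l + 6.75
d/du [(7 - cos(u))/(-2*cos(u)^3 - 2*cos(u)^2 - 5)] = (-25*cos(u) - 20*cos(2*u) + cos(3*u) - 25)*sin(u)/(2*cos(u)^3 + 2*cos(u)^2 + 5)^2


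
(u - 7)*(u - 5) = u^2 - 12*u + 35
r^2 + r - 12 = (r - 3)*(r + 4)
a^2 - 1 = (a - 1)*(a + 1)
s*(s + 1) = s^2 + s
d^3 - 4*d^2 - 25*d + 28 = (d - 7)*(d - 1)*(d + 4)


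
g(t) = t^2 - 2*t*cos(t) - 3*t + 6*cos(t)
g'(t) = 2*t*sin(t) + 2*t - 6*sin(t) - 2*cos(t) - 3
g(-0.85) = 8.35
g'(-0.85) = -0.24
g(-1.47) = 7.47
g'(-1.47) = 2.75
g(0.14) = 5.26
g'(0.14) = -5.50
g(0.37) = 3.93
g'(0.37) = -6.03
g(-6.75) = 83.23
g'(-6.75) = -9.51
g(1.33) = -1.42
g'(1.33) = -4.06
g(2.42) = -2.27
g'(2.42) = 2.58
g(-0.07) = 6.34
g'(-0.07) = -4.71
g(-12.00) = 205.32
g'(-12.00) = -44.78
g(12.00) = 92.81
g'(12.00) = 9.65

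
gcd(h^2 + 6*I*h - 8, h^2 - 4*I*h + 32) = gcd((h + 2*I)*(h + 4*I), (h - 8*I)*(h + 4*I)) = h + 4*I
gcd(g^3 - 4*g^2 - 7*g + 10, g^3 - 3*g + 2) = g^2 + g - 2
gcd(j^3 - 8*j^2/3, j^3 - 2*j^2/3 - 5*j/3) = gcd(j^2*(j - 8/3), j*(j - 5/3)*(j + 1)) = j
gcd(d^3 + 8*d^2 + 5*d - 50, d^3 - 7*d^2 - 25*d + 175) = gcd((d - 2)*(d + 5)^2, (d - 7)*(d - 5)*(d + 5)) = d + 5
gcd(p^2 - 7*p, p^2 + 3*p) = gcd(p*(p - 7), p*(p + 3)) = p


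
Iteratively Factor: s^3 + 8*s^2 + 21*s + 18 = (s + 3)*(s^2 + 5*s + 6) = (s + 2)*(s + 3)*(s + 3)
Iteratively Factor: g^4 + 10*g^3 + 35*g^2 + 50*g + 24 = (g + 2)*(g^3 + 8*g^2 + 19*g + 12) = (g + 2)*(g + 4)*(g^2 + 4*g + 3) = (g + 2)*(g + 3)*(g + 4)*(g + 1)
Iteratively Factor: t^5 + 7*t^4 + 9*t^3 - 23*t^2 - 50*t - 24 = (t - 2)*(t^4 + 9*t^3 + 27*t^2 + 31*t + 12) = (t - 2)*(t + 1)*(t^3 + 8*t^2 + 19*t + 12) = (t - 2)*(t + 1)*(t + 3)*(t^2 + 5*t + 4) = (t - 2)*(t + 1)*(t + 3)*(t + 4)*(t + 1)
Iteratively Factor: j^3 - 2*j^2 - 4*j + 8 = (j - 2)*(j^2 - 4) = (j - 2)*(j + 2)*(j - 2)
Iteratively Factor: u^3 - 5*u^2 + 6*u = (u - 2)*(u^2 - 3*u) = (u - 3)*(u - 2)*(u)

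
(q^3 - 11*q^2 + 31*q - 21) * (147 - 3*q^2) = -3*q^5 + 33*q^4 + 54*q^3 - 1554*q^2 + 4557*q - 3087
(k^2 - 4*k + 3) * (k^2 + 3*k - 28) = k^4 - k^3 - 37*k^2 + 121*k - 84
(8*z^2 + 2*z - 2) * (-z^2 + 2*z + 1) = -8*z^4 + 14*z^3 + 14*z^2 - 2*z - 2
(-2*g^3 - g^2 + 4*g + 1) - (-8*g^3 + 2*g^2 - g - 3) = 6*g^3 - 3*g^2 + 5*g + 4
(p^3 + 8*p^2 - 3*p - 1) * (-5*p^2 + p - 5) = -5*p^5 - 39*p^4 + 18*p^3 - 38*p^2 + 14*p + 5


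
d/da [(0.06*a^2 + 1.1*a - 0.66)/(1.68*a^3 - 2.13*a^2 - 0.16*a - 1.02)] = (-0.1008*a^4 - 3.696*a^3 + 5.6598*a^2 - 2.934*a - 1.2276)/(2.8224*a^6 - 7.1568*a^5 + 3.9993*a^4 - 2.7456*a^3 + 4.3708*a^2 + 0.3264*a + 1.0404)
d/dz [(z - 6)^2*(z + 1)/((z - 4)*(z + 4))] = (z^4 - 72*z^2 + 280*z - 384)/(z^4 - 32*z^2 + 256)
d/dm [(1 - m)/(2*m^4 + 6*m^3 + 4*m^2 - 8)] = (-m^4 - 3*m^3 - 2*m^2 + m*(m - 1)*(4*m^2 + 9*m + 4) + 4)/(2*(m^4 + 3*m^3 + 2*m^2 - 4)^2)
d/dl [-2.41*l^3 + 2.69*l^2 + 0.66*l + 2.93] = -7.23*l^2 + 5.38*l + 0.66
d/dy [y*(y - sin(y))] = -y*(cos(y) - 1) + y - sin(y)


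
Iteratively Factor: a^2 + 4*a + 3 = (a + 3)*(a + 1)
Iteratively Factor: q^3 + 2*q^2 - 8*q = (q + 4)*(q^2 - 2*q) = (q - 2)*(q + 4)*(q)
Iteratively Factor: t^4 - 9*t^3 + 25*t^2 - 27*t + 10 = (t - 5)*(t^3 - 4*t^2 + 5*t - 2) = (t - 5)*(t - 2)*(t^2 - 2*t + 1) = (t - 5)*(t - 2)*(t - 1)*(t - 1)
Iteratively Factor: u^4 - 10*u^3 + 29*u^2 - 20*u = (u - 4)*(u^3 - 6*u^2 + 5*u) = u*(u - 4)*(u^2 - 6*u + 5) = u*(u - 5)*(u - 4)*(u - 1)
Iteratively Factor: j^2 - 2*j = (j - 2)*(j)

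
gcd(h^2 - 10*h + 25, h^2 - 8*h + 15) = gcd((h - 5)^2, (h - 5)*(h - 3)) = h - 5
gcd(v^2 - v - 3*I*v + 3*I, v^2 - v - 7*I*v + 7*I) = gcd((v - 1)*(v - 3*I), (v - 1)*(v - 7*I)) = v - 1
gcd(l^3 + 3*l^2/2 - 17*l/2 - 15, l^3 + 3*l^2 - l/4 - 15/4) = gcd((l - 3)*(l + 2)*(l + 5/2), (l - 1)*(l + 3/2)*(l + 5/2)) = l + 5/2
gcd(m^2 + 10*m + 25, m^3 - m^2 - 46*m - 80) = m + 5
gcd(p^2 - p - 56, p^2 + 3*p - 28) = p + 7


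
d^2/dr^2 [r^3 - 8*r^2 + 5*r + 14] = 6*r - 16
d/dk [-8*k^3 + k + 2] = 1 - 24*k^2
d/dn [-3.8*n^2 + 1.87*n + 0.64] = 1.87 - 7.6*n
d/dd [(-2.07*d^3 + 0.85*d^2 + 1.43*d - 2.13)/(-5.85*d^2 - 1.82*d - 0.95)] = (12.1095*d^4 + 7.5348*d^3 + 12.718*d^2 - 26.536*d - 5.2351)/(34.2225*d^4 + 21.294*d^3 + 14.4274*d^2 + 3.458*d + 0.9025)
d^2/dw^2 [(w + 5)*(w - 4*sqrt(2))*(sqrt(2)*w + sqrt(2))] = 6*sqrt(2)*w - 16 + 12*sqrt(2)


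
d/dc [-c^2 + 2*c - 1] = 2 - 2*c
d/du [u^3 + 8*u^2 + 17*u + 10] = 3*u^2 + 16*u + 17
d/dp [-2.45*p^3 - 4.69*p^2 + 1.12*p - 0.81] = -7.35*p^2 - 9.38*p + 1.12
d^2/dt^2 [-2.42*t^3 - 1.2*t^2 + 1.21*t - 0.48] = -14.52*t - 2.4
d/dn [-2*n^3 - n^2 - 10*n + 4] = -6*n^2 - 2*n - 10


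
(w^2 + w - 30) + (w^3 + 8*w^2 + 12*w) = w^3 + 9*w^2 + 13*w - 30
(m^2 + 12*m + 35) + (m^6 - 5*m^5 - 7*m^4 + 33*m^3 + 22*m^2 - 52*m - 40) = m^6 - 5*m^5 - 7*m^4 + 33*m^3 + 23*m^2 - 40*m - 5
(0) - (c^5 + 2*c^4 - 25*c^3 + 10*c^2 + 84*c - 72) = -c^5 - 2*c^4 + 25*c^3 - 10*c^2 - 84*c + 72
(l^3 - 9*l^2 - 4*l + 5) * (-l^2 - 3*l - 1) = -l^5 + 6*l^4 + 30*l^3 + 16*l^2 - 11*l - 5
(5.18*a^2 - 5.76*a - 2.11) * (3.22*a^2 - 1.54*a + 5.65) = 16.6796*a^4 - 26.5244*a^3 + 31.3432*a^2 - 29.2946*a - 11.9215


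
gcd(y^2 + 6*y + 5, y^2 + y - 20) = y + 5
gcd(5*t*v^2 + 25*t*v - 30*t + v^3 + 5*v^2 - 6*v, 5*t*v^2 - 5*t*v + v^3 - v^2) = 5*t*v - 5*t + v^2 - v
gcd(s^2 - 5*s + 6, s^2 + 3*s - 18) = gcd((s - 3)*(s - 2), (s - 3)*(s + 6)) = s - 3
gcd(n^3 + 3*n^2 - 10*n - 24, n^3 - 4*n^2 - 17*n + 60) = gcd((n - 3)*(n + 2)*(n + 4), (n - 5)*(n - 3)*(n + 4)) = n^2 + n - 12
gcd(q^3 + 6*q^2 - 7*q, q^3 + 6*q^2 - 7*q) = q^3 + 6*q^2 - 7*q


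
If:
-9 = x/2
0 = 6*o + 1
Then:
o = -1/6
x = -18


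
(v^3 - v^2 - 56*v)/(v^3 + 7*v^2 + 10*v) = (v^2 - v - 56)/(v^2 + 7*v + 10)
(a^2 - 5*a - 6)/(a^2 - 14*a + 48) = (a + 1)/(a - 8)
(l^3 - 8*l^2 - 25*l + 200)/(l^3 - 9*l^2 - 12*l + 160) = (l + 5)/(l + 4)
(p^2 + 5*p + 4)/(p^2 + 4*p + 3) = (p + 4)/(p + 3)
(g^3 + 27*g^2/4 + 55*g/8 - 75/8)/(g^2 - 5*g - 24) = (-8*g^3 - 54*g^2 - 55*g + 75)/(8*(-g^2 + 5*g + 24))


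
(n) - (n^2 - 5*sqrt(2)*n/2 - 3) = -n^2 + n + 5*sqrt(2)*n/2 + 3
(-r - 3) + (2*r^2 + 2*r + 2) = 2*r^2 + r - 1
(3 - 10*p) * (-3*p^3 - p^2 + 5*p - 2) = 30*p^4 + p^3 - 53*p^2 + 35*p - 6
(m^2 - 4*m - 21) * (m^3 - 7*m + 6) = m^5 - 4*m^4 - 28*m^3 + 34*m^2 + 123*m - 126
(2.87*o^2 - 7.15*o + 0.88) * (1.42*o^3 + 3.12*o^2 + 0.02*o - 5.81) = 4.0754*o^5 - 1.1986*o^4 - 21.001*o^3 - 14.0721*o^2 + 41.5591*o - 5.1128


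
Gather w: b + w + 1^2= b + w + 1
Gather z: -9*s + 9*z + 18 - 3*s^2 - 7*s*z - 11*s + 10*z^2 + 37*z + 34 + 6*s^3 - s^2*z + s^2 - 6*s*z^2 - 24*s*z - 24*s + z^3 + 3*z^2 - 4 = 6*s^3 - 2*s^2 - 44*s + z^3 + z^2*(13 - 6*s) + z*(-s^2 - 31*s + 46) + 48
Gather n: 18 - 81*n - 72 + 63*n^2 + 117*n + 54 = 63*n^2 + 36*n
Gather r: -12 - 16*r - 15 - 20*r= -36*r - 27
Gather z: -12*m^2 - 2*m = -12*m^2 - 2*m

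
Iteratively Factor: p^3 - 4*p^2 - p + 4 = (p - 1)*(p^2 - 3*p - 4) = (p - 1)*(p + 1)*(p - 4)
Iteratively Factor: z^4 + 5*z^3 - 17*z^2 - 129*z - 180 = (z - 5)*(z^3 + 10*z^2 + 33*z + 36) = (z - 5)*(z + 4)*(z^2 + 6*z + 9) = (z - 5)*(z + 3)*(z + 4)*(z + 3)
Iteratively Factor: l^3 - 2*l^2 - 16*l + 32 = (l - 4)*(l^2 + 2*l - 8) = (l - 4)*(l - 2)*(l + 4)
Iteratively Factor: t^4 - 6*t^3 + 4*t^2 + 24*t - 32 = (t - 4)*(t^3 - 2*t^2 - 4*t + 8) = (t - 4)*(t - 2)*(t^2 - 4) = (t - 4)*(t - 2)^2*(t + 2)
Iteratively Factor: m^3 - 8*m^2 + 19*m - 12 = (m - 3)*(m^2 - 5*m + 4) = (m - 4)*(m - 3)*(m - 1)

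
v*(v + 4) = v^2 + 4*v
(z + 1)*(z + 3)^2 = z^3 + 7*z^2 + 15*z + 9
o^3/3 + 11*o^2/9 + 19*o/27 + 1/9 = (o/3 + 1)*(o + 1/3)^2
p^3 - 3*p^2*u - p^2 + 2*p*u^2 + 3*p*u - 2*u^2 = (p - 1)*(p - 2*u)*(p - u)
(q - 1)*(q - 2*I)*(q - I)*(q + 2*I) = q^4 - q^3 - I*q^3 + 4*q^2 + I*q^2 - 4*q - 4*I*q + 4*I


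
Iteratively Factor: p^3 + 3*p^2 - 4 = (p + 2)*(p^2 + p - 2) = (p + 2)^2*(p - 1)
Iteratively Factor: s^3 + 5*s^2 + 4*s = (s + 4)*(s^2 + s) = (s + 1)*(s + 4)*(s)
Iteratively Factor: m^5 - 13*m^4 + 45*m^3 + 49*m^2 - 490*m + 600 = (m + 3)*(m^4 - 16*m^3 + 93*m^2 - 230*m + 200) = (m - 2)*(m + 3)*(m^3 - 14*m^2 + 65*m - 100) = (m - 5)*(m - 2)*(m + 3)*(m^2 - 9*m + 20) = (m - 5)^2*(m - 2)*(m + 3)*(m - 4)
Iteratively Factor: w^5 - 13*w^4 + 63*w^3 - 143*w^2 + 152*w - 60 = (w - 2)*(w^4 - 11*w^3 + 41*w^2 - 61*w + 30) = (w - 5)*(w - 2)*(w^3 - 6*w^2 + 11*w - 6) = (w - 5)*(w - 3)*(w - 2)*(w^2 - 3*w + 2) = (w - 5)*(w - 3)*(w - 2)*(w - 1)*(w - 2)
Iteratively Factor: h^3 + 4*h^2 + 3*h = (h + 3)*(h^2 + h) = (h + 1)*(h + 3)*(h)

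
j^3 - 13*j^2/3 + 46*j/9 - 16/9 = (j - 8/3)*(j - 1)*(j - 2/3)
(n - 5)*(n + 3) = n^2 - 2*n - 15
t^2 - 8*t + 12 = (t - 6)*(t - 2)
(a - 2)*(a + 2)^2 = a^3 + 2*a^2 - 4*a - 8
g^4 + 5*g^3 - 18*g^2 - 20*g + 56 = (g - 2)^2*(g + 2)*(g + 7)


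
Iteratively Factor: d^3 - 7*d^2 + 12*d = (d - 4)*(d^2 - 3*d) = d*(d - 4)*(d - 3)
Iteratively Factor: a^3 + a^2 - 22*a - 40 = (a - 5)*(a^2 + 6*a + 8) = (a - 5)*(a + 2)*(a + 4)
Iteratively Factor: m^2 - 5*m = (m)*(m - 5)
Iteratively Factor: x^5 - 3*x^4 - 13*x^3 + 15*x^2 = (x)*(x^4 - 3*x^3 - 13*x^2 + 15*x) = x*(x - 5)*(x^3 + 2*x^2 - 3*x) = x*(x - 5)*(x - 1)*(x^2 + 3*x) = x^2*(x - 5)*(x - 1)*(x + 3)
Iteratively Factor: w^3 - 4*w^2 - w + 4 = (w - 1)*(w^2 - 3*w - 4) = (w - 1)*(w + 1)*(w - 4)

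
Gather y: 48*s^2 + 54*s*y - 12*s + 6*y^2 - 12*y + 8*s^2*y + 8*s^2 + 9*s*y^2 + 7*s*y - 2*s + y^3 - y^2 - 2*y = 56*s^2 - 14*s + y^3 + y^2*(9*s + 5) + y*(8*s^2 + 61*s - 14)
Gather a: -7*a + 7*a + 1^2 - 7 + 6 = 0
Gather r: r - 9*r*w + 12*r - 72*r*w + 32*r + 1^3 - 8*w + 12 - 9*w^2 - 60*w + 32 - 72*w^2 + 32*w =r*(45 - 81*w) - 81*w^2 - 36*w + 45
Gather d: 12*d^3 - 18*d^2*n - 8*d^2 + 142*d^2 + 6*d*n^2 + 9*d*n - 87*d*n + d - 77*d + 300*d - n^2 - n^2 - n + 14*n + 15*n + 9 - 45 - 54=12*d^3 + d^2*(134 - 18*n) + d*(6*n^2 - 78*n + 224) - 2*n^2 + 28*n - 90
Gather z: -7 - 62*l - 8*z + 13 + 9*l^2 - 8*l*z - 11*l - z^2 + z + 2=9*l^2 - 73*l - z^2 + z*(-8*l - 7) + 8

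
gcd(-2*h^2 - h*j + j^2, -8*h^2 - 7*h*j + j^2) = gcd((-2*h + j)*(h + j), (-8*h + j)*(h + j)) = h + j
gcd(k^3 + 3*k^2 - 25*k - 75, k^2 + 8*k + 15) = k^2 + 8*k + 15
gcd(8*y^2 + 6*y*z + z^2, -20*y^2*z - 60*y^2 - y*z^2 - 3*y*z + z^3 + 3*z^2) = 4*y + z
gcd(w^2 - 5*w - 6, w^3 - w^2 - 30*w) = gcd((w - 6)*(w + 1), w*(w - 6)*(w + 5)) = w - 6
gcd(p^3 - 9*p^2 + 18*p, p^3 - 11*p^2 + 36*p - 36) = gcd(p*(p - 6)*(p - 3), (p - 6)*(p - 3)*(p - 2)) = p^2 - 9*p + 18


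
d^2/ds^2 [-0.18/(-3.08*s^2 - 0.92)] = (10.245312*s^2 - 1.020096)/(3.08*s^2 + 0.92)^3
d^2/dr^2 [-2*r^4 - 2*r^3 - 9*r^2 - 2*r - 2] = -24*r^2 - 12*r - 18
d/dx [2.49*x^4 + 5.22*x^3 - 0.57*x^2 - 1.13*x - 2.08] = 9.96*x^3 + 15.66*x^2 - 1.14*x - 1.13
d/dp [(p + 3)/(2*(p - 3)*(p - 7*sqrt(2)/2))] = (-2*(p - 3)*(p + 3) + (p - 3)*(2*p - 7*sqrt(2)) - (p + 3)*(2*p - 7*sqrt(2)))/((p - 3)^2*(2*p - 7*sqrt(2))^2)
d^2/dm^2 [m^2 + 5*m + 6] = 2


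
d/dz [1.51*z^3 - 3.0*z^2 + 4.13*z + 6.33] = 4.53*z^2 - 6.0*z + 4.13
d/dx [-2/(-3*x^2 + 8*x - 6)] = 4*(4 - 3*x)/(3*x^2 - 8*x + 6)^2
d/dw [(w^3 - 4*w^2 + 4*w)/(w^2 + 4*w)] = (w^2 + 8*w - 20)/(w^2 + 8*w + 16)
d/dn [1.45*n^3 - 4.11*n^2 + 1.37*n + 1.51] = 4.35*n^2 - 8.22*n + 1.37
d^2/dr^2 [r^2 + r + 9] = 2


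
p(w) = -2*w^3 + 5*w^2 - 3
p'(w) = -6*w^2 + 10*w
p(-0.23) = -2.71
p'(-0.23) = -2.62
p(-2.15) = 39.99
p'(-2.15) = -49.24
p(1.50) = 1.50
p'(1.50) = 1.50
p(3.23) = -18.23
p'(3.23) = -30.30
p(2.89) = -9.51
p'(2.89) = -21.21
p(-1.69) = 20.93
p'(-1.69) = -34.04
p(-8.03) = 1354.97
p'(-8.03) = -467.19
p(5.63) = -201.42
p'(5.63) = -133.88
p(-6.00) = 609.00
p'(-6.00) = -276.00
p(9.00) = -1056.00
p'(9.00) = -396.00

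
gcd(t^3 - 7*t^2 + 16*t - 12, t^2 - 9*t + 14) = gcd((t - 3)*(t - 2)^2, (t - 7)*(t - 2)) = t - 2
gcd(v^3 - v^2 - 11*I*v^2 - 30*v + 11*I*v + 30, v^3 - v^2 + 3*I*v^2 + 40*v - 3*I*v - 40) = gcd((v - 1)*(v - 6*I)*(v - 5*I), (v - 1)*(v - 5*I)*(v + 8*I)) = v^2 + v*(-1 - 5*I) + 5*I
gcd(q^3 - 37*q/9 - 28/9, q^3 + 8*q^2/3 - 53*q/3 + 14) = q - 7/3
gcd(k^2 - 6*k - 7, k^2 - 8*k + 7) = k - 7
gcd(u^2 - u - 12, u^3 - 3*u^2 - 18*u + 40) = 1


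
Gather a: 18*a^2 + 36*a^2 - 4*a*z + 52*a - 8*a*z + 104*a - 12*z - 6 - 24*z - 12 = 54*a^2 + a*(156 - 12*z) - 36*z - 18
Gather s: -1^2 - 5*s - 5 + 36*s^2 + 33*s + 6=36*s^2 + 28*s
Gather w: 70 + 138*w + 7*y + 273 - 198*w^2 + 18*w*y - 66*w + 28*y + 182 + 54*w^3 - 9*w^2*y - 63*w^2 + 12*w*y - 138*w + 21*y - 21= 54*w^3 + w^2*(-9*y - 261) + w*(30*y - 66) + 56*y + 504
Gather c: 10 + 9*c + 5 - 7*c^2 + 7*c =-7*c^2 + 16*c + 15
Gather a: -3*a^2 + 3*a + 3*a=-3*a^2 + 6*a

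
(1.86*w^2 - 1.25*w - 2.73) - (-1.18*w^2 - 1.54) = 3.04*w^2 - 1.25*w - 1.19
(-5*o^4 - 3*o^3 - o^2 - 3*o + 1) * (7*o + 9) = -35*o^5 - 66*o^4 - 34*o^3 - 30*o^2 - 20*o + 9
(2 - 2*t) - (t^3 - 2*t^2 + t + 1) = -t^3 + 2*t^2 - 3*t + 1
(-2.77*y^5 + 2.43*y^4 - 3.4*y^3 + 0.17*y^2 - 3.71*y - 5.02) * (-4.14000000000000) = 11.4678*y^5 - 10.0602*y^4 + 14.076*y^3 - 0.7038*y^2 + 15.3594*y + 20.7828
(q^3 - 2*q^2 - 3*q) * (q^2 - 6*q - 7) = q^5 - 8*q^4 + 2*q^3 + 32*q^2 + 21*q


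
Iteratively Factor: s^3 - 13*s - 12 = (s + 3)*(s^2 - 3*s - 4) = (s + 1)*(s + 3)*(s - 4)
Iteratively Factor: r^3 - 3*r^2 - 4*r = (r - 4)*(r^2 + r) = (r - 4)*(r + 1)*(r)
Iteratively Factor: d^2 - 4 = (d - 2)*(d + 2)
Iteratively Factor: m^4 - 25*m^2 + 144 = (m + 3)*(m^3 - 3*m^2 - 16*m + 48) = (m - 4)*(m + 3)*(m^2 + m - 12) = (m - 4)*(m + 3)*(m + 4)*(m - 3)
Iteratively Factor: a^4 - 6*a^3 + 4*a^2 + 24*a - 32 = (a + 2)*(a^3 - 8*a^2 + 20*a - 16) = (a - 4)*(a + 2)*(a^2 - 4*a + 4) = (a - 4)*(a - 2)*(a + 2)*(a - 2)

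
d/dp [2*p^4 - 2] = 8*p^3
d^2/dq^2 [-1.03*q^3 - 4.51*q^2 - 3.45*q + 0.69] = -6.18*q - 9.02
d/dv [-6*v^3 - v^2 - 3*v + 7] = -18*v^2 - 2*v - 3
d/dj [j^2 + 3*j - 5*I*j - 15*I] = 2*j + 3 - 5*I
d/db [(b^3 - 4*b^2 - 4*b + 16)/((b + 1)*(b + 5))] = (b^4 + 12*b^3 - 5*b^2 - 72*b - 116)/(b^4 + 12*b^3 + 46*b^2 + 60*b + 25)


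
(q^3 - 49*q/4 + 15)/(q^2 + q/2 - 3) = (q^2 + 3*q/2 - 10)/(q + 2)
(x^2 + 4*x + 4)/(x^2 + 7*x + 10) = (x + 2)/(x + 5)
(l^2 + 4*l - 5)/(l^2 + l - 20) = (l - 1)/(l - 4)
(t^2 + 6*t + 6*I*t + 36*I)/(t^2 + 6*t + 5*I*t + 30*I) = (t + 6*I)/(t + 5*I)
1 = 1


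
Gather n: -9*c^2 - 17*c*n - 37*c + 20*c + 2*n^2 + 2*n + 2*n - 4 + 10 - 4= -9*c^2 - 17*c + 2*n^2 + n*(4 - 17*c) + 2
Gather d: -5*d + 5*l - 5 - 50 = -5*d + 5*l - 55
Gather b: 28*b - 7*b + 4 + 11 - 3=21*b + 12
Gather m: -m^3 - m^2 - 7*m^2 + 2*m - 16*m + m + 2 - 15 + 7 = -m^3 - 8*m^2 - 13*m - 6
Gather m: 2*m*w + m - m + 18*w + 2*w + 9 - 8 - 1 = 2*m*w + 20*w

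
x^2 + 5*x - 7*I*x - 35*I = (x + 5)*(x - 7*I)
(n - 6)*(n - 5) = n^2 - 11*n + 30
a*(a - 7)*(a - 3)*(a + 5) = a^4 - 5*a^3 - 29*a^2 + 105*a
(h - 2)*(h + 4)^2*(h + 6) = h^4 + 12*h^3 + 36*h^2 - 32*h - 192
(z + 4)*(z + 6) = z^2 + 10*z + 24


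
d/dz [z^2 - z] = 2*z - 1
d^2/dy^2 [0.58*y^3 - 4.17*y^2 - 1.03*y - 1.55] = 3.48*y - 8.34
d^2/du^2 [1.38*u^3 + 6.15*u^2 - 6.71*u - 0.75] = 8.28*u + 12.3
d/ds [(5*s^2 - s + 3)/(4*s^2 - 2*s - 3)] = 3*(-2*s^2 - 18*s + 3)/(16*s^4 - 16*s^3 - 20*s^2 + 12*s + 9)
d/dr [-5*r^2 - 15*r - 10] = -10*r - 15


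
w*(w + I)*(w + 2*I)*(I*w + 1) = I*w^4 - 2*w^3 + I*w^2 - 2*w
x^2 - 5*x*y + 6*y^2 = (x - 3*y)*(x - 2*y)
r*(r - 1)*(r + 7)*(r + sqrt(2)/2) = r^4 + sqrt(2)*r^3/2 + 6*r^3 - 7*r^2 + 3*sqrt(2)*r^2 - 7*sqrt(2)*r/2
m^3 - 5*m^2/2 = m^2*(m - 5/2)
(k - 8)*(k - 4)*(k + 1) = k^3 - 11*k^2 + 20*k + 32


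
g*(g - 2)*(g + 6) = g^3 + 4*g^2 - 12*g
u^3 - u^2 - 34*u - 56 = (u - 7)*(u + 2)*(u + 4)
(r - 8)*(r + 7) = r^2 - r - 56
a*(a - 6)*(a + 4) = a^3 - 2*a^2 - 24*a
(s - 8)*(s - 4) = s^2 - 12*s + 32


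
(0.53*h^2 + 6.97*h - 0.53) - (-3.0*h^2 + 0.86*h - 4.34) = 3.53*h^2 + 6.11*h + 3.81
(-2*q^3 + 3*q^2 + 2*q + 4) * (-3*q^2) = 6*q^5 - 9*q^4 - 6*q^3 - 12*q^2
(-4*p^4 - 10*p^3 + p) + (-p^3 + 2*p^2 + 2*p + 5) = -4*p^4 - 11*p^3 + 2*p^2 + 3*p + 5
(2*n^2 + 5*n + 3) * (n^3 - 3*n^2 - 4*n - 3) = 2*n^5 - n^4 - 20*n^3 - 35*n^2 - 27*n - 9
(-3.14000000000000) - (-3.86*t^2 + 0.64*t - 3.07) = 3.86*t^2 - 0.64*t - 0.0700000000000003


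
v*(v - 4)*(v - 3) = v^3 - 7*v^2 + 12*v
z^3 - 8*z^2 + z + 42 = (z - 7)*(z - 3)*(z + 2)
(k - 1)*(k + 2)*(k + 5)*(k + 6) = k^4 + 12*k^3 + 39*k^2 + 8*k - 60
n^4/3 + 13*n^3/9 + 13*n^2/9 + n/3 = n*(n/3 + 1)*(n + 1/3)*(n + 1)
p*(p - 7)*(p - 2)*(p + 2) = p^4 - 7*p^3 - 4*p^2 + 28*p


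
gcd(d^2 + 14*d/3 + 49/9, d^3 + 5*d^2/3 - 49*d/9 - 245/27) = d + 7/3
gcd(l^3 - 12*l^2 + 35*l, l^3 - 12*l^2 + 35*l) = l^3 - 12*l^2 + 35*l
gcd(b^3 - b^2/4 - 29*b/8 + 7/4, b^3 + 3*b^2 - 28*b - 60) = b + 2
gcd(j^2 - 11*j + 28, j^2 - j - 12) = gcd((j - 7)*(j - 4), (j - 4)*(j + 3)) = j - 4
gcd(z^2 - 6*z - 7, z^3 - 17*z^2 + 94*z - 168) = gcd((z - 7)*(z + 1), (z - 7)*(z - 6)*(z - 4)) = z - 7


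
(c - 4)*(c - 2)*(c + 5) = c^3 - c^2 - 22*c + 40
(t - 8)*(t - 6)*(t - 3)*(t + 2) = t^4 - 15*t^3 + 56*t^2 + 36*t - 288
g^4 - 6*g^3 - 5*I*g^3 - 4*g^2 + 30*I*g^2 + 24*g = g*(g - 6)*(g - 4*I)*(g - I)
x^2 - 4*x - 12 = (x - 6)*(x + 2)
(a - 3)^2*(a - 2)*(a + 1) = a^4 - 7*a^3 + 13*a^2 + 3*a - 18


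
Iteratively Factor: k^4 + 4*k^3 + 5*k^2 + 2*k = (k)*(k^3 + 4*k^2 + 5*k + 2) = k*(k + 1)*(k^2 + 3*k + 2) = k*(k + 1)*(k + 2)*(k + 1)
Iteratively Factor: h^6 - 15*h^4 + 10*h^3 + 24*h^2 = (h + 4)*(h^5 - 4*h^4 + h^3 + 6*h^2) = h*(h + 4)*(h^4 - 4*h^3 + h^2 + 6*h) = h^2*(h + 4)*(h^3 - 4*h^2 + h + 6) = h^2*(h + 1)*(h + 4)*(h^2 - 5*h + 6) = h^2*(h - 3)*(h + 1)*(h + 4)*(h - 2)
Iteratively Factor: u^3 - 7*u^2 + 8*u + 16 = (u + 1)*(u^2 - 8*u + 16) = (u - 4)*(u + 1)*(u - 4)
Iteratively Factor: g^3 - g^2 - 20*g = (g + 4)*(g^2 - 5*g) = g*(g + 4)*(g - 5)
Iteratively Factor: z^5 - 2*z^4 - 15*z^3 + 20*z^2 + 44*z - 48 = (z - 2)*(z^4 - 15*z^2 - 10*z + 24) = (z - 4)*(z - 2)*(z^3 + 4*z^2 + z - 6) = (z - 4)*(z - 2)*(z + 3)*(z^2 + z - 2) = (z - 4)*(z - 2)*(z + 2)*(z + 3)*(z - 1)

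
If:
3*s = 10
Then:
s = 10/3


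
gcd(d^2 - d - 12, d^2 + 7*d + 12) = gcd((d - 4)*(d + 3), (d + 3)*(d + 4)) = d + 3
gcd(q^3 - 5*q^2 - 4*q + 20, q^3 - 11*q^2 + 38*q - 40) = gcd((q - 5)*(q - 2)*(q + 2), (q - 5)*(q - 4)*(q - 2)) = q^2 - 7*q + 10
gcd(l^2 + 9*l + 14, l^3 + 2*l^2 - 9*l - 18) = l + 2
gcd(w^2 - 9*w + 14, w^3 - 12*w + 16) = w - 2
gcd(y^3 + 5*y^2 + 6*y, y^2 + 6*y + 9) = y + 3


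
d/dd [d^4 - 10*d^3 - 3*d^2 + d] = 4*d^3 - 30*d^2 - 6*d + 1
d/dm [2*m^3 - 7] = 6*m^2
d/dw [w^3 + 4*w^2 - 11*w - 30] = 3*w^2 + 8*w - 11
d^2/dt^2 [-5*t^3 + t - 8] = -30*t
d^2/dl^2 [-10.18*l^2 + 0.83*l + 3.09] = -20.3600000000000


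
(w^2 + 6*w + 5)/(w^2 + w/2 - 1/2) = 2*(w + 5)/(2*w - 1)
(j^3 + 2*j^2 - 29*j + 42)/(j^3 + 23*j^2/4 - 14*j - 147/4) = 4*(j - 2)/(4*j + 7)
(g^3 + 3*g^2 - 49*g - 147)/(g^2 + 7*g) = g - 4 - 21/g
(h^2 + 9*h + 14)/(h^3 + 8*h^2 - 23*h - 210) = (h + 2)/(h^2 + h - 30)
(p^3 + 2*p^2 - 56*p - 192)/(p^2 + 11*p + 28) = (p^2 - 2*p - 48)/(p + 7)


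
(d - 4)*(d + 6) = d^2 + 2*d - 24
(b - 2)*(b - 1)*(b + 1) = b^3 - 2*b^2 - b + 2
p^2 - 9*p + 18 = (p - 6)*(p - 3)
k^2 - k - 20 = (k - 5)*(k + 4)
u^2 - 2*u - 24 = (u - 6)*(u + 4)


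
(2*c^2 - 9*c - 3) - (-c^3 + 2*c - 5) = c^3 + 2*c^2 - 11*c + 2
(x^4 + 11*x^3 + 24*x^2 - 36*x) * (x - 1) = x^5 + 10*x^4 + 13*x^3 - 60*x^2 + 36*x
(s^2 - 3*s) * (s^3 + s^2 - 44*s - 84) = s^5 - 2*s^4 - 47*s^3 + 48*s^2 + 252*s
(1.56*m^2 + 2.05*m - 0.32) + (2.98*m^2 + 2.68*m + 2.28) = 4.54*m^2 + 4.73*m + 1.96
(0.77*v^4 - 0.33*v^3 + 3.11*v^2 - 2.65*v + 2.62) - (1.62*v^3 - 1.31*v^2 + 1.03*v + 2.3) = 0.77*v^4 - 1.95*v^3 + 4.42*v^2 - 3.68*v + 0.32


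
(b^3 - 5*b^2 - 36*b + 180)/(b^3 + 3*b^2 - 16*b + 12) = (b^2 - 11*b + 30)/(b^2 - 3*b + 2)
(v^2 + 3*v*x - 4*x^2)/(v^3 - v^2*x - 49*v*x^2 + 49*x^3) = (-v - 4*x)/(-v^2 + 49*x^2)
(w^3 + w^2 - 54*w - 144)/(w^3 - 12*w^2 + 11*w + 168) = (w + 6)/(w - 7)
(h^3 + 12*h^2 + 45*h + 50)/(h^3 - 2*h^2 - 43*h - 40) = (h^2 + 7*h + 10)/(h^2 - 7*h - 8)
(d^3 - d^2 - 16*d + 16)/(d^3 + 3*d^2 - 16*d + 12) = (d^2 - 16)/(d^2 + 4*d - 12)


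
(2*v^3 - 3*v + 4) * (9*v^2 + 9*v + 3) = 18*v^5 + 18*v^4 - 21*v^3 + 9*v^2 + 27*v + 12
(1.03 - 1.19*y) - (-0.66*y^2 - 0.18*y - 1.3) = 0.66*y^2 - 1.01*y + 2.33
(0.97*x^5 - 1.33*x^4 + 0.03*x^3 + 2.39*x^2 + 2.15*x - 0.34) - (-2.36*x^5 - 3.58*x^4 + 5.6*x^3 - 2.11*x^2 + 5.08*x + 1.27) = 3.33*x^5 + 2.25*x^4 - 5.57*x^3 + 4.5*x^2 - 2.93*x - 1.61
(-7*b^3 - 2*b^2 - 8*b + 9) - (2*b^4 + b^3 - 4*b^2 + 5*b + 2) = -2*b^4 - 8*b^3 + 2*b^2 - 13*b + 7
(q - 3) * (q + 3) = q^2 - 9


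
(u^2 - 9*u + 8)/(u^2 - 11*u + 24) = (u - 1)/(u - 3)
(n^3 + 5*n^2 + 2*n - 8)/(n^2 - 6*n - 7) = (-n^3 - 5*n^2 - 2*n + 8)/(-n^2 + 6*n + 7)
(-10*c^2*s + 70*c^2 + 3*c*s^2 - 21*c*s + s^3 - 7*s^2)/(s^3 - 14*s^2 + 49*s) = (-10*c^2 + 3*c*s + s^2)/(s*(s - 7))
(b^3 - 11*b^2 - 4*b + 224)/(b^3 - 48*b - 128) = (b - 7)/(b + 4)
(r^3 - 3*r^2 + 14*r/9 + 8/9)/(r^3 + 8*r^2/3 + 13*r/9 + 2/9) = (3*r^2 - 10*r + 8)/(3*r^2 + 7*r + 2)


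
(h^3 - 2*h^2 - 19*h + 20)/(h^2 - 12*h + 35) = (h^2 + 3*h - 4)/(h - 7)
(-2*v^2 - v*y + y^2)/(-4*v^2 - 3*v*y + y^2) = (-2*v + y)/(-4*v + y)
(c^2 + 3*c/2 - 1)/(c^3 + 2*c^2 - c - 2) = (c - 1/2)/(c^2 - 1)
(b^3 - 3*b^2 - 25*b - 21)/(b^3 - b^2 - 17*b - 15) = (b - 7)/(b - 5)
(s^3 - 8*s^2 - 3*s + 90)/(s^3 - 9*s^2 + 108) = (s - 5)/(s - 6)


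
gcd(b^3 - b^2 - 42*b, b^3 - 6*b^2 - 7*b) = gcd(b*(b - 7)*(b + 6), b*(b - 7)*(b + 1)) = b^2 - 7*b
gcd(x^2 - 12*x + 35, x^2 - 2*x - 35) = x - 7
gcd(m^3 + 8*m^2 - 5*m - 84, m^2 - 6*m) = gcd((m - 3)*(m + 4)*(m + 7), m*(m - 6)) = 1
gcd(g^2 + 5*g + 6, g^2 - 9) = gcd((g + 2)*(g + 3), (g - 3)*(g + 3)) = g + 3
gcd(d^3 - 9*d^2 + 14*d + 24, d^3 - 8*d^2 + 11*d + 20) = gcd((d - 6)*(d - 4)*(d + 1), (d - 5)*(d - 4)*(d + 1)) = d^2 - 3*d - 4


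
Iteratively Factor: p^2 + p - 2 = (p - 1)*(p + 2)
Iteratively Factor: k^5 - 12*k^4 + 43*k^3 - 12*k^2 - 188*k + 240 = (k - 5)*(k^4 - 7*k^3 + 8*k^2 + 28*k - 48) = (k - 5)*(k - 3)*(k^3 - 4*k^2 - 4*k + 16) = (k - 5)*(k - 4)*(k - 3)*(k^2 - 4) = (k - 5)*(k - 4)*(k - 3)*(k - 2)*(k + 2)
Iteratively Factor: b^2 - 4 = (b - 2)*(b + 2)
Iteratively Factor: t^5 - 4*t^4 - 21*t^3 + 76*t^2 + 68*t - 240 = (t + 2)*(t^4 - 6*t^3 - 9*t^2 + 94*t - 120) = (t - 5)*(t + 2)*(t^3 - t^2 - 14*t + 24) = (t - 5)*(t + 2)*(t + 4)*(t^2 - 5*t + 6) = (t - 5)*(t - 2)*(t + 2)*(t + 4)*(t - 3)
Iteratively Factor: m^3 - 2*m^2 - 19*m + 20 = (m - 5)*(m^2 + 3*m - 4) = (m - 5)*(m + 4)*(m - 1)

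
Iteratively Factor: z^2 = (z)*(z)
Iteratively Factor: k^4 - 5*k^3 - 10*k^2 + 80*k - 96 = (k + 4)*(k^3 - 9*k^2 + 26*k - 24) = (k - 4)*(k + 4)*(k^2 - 5*k + 6) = (k - 4)*(k - 2)*(k + 4)*(k - 3)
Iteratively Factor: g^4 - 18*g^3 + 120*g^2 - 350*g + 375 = (g - 5)*(g^3 - 13*g^2 + 55*g - 75) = (g - 5)*(g - 3)*(g^2 - 10*g + 25) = (g - 5)^2*(g - 3)*(g - 5)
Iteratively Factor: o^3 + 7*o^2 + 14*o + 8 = (o + 2)*(o^2 + 5*o + 4) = (o + 2)*(o + 4)*(o + 1)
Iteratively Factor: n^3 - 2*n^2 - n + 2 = (n - 1)*(n^2 - n - 2) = (n - 1)*(n + 1)*(n - 2)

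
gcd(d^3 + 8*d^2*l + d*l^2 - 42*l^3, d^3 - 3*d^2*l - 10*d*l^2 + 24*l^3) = d^2 + d*l - 6*l^2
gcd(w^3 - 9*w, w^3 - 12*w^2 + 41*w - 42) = w - 3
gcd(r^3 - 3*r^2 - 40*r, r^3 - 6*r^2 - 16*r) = r^2 - 8*r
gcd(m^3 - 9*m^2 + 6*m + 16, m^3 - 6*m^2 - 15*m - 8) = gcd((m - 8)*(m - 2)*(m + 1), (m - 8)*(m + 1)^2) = m^2 - 7*m - 8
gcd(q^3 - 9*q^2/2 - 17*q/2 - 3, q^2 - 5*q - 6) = q^2 - 5*q - 6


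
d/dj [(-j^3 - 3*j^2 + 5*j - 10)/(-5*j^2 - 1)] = (5*j^4 + 28*j^2 - 94*j - 5)/(25*j^4 + 10*j^2 + 1)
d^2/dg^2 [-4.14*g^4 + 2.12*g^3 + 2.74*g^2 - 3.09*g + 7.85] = -49.68*g^2 + 12.72*g + 5.48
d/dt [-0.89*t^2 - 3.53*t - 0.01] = -1.78*t - 3.53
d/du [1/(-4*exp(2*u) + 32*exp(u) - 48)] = (exp(u) - 4)*exp(u)/(2*(exp(2*u) - 8*exp(u) + 12)^2)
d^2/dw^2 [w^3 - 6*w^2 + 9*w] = 6*w - 12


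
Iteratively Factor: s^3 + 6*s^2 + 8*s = (s)*(s^2 + 6*s + 8) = s*(s + 2)*(s + 4)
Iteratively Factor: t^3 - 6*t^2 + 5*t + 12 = (t - 4)*(t^2 - 2*t - 3) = (t - 4)*(t - 3)*(t + 1)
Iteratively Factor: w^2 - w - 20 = (w + 4)*(w - 5)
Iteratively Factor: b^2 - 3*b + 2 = (b - 1)*(b - 2)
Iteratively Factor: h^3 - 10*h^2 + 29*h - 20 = (h - 1)*(h^2 - 9*h + 20) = (h - 4)*(h - 1)*(h - 5)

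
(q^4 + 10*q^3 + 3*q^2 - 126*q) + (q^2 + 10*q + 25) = q^4 + 10*q^3 + 4*q^2 - 116*q + 25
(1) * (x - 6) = x - 6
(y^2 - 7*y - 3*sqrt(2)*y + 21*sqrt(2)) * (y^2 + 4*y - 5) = y^4 - 3*sqrt(2)*y^3 - 3*y^3 - 33*y^2 + 9*sqrt(2)*y^2 + 35*y + 99*sqrt(2)*y - 105*sqrt(2)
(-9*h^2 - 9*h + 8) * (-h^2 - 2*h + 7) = 9*h^4 + 27*h^3 - 53*h^2 - 79*h + 56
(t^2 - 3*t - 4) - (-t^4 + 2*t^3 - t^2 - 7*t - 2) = t^4 - 2*t^3 + 2*t^2 + 4*t - 2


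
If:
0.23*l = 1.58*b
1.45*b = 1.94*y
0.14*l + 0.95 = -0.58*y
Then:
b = -0.68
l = -4.68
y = -0.51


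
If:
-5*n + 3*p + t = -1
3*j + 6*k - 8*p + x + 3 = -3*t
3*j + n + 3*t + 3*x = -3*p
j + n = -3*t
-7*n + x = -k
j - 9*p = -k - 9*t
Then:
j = 459/95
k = -333/95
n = -15/19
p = -6/5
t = -128/95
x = -192/95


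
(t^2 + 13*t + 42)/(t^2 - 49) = (t + 6)/(t - 7)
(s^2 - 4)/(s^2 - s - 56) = (4 - s^2)/(-s^2 + s + 56)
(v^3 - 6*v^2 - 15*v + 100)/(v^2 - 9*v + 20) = (v^2 - v - 20)/(v - 4)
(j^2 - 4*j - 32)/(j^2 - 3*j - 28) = (j - 8)/(j - 7)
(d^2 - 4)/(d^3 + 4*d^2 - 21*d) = (d^2 - 4)/(d*(d^2 + 4*d - 21))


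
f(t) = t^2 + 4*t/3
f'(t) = 2*t + 4/3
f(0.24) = 0.38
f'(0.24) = 1.81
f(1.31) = 3.46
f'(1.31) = 3.95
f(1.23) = 3.15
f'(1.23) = 3.79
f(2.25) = 8.06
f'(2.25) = 5.83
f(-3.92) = 10.14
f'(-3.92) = -6.51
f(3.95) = 20.87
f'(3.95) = 9.23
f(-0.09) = -0.11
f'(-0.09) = 1.15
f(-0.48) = -0.41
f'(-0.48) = 0.37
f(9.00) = 93.00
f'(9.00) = 19.33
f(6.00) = 44.00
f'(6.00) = 13.33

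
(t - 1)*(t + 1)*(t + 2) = t^3 + 2*t^2 - t - 2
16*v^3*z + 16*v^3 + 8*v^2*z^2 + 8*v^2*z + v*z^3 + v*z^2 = (4*v + z)^2*(v*z + v)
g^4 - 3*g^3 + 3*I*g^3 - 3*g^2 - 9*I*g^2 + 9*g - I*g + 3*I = (g - 3)*(g + I)^3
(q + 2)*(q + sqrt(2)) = q^2 + sqrt(2)*q + 2*q + 2*sqrt(2)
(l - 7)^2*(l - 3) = l^3 - 17*l^2 + 91*l - 147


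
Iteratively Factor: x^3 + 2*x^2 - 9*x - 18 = (x - 3)*(x^2 + 5*x + 6) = (x - 3)*(x + 2)*(x + 3)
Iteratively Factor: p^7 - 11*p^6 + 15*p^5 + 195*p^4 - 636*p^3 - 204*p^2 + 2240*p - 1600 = (p - 2)*(p^6 - 9*p^5 - 3*p^4 + 189*p^3 - 258*p^2 - 720*p + 800) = (p - 4)*(p - 2)*(p^5 - 5*p^4 - 23*p^3 + 97*p^2 + 130*p - 200) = (p - 5)*(p - 4)*(p - 2)*(p^4 - 23*p^2 - 18*p + 40) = (p - 5)*(p - 4)*(p - 2)*(p + 2)*(p^3 - 2*p^2 - 19*p + 20) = (p - 5)*(p - 4)*(p - 2)*(p - 1)*(p + 2)*(p^2 - p - 20) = (p - 5)*(p - 4)*(p - 2)*(p - 1)*(p + 2)*(p + 4)*(p - 5)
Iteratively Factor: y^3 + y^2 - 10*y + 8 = (y - 1)*(y^2 + 2*y - 8) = (y - 2)*(y - 1)*(y + 4)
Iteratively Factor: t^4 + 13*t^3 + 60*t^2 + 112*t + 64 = (t + 4)*(t^3 + 9*t^2 + 24*t + 16) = (t + 4)^2*(t^2 + 5*t + 4) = (t + 1)*(t + 4)^2*(t + 4)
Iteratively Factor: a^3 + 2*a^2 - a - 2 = (a + 1)*(a^2 + a - 2) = (a + 1)*(a + 2)*(a - 1)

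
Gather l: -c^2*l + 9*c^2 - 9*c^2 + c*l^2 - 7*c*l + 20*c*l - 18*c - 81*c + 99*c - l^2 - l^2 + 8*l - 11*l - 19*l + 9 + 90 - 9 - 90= l^2*(c - 2) + l*(-c^2 + 13*c - 22)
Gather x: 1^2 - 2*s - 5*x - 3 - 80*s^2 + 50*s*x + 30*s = -80*s^2 + 28*s + x*(50*s - 5) - 2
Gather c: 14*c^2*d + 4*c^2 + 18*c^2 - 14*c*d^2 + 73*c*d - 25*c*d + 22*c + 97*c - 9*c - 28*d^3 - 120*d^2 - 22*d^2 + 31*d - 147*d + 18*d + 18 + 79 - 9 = c^2*(14*d + 22) + c*(-14*d^2 + 48*d + 110) - 28*d^3 - 142*d^2 - 98*d + 88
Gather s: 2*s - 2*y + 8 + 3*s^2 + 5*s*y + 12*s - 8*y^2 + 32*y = 3*s^2 + s*(5*y + 14) - 8*y^2 + 30*y + 8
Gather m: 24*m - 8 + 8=24*m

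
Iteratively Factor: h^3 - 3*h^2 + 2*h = (h - 2)*(h^2 - h) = (h - 2)*(h - 1)*(h)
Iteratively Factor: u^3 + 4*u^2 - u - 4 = (u + 1)*(u^2 + 3*u - 4) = (u + 1)*(u + 4)*(u - 1)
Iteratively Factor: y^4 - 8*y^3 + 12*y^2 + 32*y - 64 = (y - 4)*(y^3 - 4*y^2 - 4*y + 16) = (y - 4)^2*(y^2 - 4) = (y - 4)^2*(y + 2)*(y - 2)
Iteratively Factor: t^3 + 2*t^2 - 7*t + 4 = (t - 1)*(t^2 + 3*t - 4) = (t - 1)*(t + 4)*(t - 1)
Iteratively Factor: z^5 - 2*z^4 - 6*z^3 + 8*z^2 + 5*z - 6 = (z + 2)*(z^4 - 4*z^3 + 2*z^2 + 4*z - 3) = (z - 1)*(z + 2)*(z^3 - 3*z^2 - z + 3) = (z - 1)*(z + 1)*(z + 2)*(z^2 - 4*z + 3) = (z - 3)*(z - 1)*(z + 1)*(z + 2)*(z - 1)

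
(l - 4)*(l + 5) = l^2 + l - 20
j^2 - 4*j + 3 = (j - 3)*(j - 1)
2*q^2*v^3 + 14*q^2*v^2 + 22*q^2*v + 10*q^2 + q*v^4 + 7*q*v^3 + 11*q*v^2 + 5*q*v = (2*q + v)*(v + 1)*(v + 5)*(q*v + q)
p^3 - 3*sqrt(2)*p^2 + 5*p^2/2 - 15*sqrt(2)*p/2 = p*(p + 5/2)*(p - 3*sqrt(2))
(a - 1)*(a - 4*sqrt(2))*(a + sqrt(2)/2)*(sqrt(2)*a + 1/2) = sqrt(2)*a^4 - 13*a^3/2 - sqrt(2)*a^3 - 23*sqrt(2)*a^2/4 + 13*a^2/2 - 2*a + 23*sqrt(2)*a/4 + 2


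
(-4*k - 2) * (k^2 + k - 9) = -4*k^3 - 6*k^2 + 34*k + 18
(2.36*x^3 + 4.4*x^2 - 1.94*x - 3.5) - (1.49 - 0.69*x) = 2.36*x^3 + 4.4*x^2 - 1.25*x - 4.99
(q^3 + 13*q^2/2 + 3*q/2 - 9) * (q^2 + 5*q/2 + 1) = q^5 + 9*q^4 + 75*q^3/4 + 5*q^2/4 - 21*q - 9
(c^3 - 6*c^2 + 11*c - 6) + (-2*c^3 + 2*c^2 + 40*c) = -c^3 - 4*c^2 + 51*c - 6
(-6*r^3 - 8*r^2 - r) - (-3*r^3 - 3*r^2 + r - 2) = -3*r^3 - 5*r^2 - 2*r + 2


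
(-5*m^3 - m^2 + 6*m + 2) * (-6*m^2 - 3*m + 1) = 30*m^5 + 21*m^4 - 38*m^3 - 31*m^2 + 2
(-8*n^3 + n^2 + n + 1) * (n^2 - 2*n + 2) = -8*n^5 + 17*n^4 - 17*n^3 + n^2 + 2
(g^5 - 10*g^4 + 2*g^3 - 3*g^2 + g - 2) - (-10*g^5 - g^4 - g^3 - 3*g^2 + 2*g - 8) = 11*g^5 - 9*g^4 + 3*g^3 - g + 6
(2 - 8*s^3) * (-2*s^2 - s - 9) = 16*s^5 + 8*s^4 + 72*s^3 - 4*s^2 - 2*s - 18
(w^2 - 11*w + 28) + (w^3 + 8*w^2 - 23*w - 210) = w^3 + 9*w^2 - 34*w - 182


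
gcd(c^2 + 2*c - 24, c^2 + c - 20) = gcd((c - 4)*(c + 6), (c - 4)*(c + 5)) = c - 4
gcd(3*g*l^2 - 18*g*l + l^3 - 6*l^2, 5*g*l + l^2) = l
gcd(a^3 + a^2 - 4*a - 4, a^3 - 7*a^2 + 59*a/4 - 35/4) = 1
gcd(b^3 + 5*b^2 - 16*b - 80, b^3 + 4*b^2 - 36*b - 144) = b + 4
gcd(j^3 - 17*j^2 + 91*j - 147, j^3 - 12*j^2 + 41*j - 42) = j^2 - 10*j + 21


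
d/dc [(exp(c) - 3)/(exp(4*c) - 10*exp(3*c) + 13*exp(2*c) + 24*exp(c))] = (-3*exp(2*c) + 14*exp(c) + 8)*exp(-c)/(exp(4*c) - 14*exp(3*c) + 33*exp(2*c) + 112*exp(c) + 64)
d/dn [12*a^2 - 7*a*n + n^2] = -7*a + 2*n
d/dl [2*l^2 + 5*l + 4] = 4*l + 5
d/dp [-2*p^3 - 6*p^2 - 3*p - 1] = -6*p^2 - 12*p - 3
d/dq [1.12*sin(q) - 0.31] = 1.12*cos(q)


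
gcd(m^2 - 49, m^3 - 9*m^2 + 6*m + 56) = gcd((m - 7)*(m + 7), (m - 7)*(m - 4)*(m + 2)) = m - 7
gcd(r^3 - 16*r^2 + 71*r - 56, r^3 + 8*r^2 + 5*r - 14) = r - 1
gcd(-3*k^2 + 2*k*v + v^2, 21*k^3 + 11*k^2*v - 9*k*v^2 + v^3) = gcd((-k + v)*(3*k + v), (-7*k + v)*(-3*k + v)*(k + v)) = 1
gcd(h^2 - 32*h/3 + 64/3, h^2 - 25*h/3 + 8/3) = h - 8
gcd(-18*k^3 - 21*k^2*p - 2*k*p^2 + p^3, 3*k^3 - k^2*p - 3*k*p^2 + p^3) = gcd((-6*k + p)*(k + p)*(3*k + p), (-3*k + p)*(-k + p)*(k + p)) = k + p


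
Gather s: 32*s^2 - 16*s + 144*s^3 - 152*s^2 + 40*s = 144*s^3 - 120*s^2 + 24*s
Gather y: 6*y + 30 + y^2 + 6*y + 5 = y^2 + 12*y + 35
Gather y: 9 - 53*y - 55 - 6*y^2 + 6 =-6*y^2 - 53*y - 40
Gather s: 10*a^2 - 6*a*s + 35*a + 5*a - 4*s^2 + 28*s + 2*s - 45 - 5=10*a^2 + 40*a - 4*s^2 + s*(30 - 6*a) - 50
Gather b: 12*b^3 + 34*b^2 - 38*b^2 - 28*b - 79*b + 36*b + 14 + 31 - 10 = 12*b^3 - 4*b^2 - 71*b + 35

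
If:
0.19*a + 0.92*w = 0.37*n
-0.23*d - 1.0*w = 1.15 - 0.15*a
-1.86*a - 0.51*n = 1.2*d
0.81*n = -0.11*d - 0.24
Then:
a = 1.63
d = -2.56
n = 0.05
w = -0.32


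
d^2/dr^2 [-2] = 0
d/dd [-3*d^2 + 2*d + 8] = 2 - 6*d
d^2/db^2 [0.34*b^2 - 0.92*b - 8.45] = 0.680000000000000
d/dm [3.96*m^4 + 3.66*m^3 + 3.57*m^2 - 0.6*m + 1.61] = 15.84*m^3 + 10.98*m^2 + 7.14*m - 0.6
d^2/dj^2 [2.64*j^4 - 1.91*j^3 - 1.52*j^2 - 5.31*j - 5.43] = 31.68*j^2 - 11.46*j - 3.04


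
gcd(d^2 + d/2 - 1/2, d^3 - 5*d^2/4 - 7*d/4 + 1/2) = d + 1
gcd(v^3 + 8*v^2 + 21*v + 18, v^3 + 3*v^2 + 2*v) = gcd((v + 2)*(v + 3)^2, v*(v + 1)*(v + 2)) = v + 2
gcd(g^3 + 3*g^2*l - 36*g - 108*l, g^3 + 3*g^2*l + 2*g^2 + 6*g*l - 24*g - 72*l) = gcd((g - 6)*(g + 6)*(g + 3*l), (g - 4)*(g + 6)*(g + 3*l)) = g^2 + 3*g*l + 6*g + 18*l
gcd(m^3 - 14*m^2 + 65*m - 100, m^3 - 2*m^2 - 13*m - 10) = m - 5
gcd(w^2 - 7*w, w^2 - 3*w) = w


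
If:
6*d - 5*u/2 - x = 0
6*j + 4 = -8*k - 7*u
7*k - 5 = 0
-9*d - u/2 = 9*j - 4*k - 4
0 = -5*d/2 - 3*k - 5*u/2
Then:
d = 90/133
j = 68/399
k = 5/7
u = -204/133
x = 150/19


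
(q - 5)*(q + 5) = q^2 - 25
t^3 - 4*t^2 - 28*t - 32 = (t - 8)*(t + 2)^2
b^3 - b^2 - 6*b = b*(b - 3)*(b + 2)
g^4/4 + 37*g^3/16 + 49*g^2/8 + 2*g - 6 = (g/4 + 1)*(g - 3/4)*(g + 2)*(g + 4)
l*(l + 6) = l^2 + 6*l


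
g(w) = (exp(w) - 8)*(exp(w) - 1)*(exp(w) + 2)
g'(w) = (exp(w) - 8)*(exp(w) - 1)*exp(w) + (exp(w) - 8)*(exp(w) + 2)*exp(w) + (exp(w) - 1)*(exp(w) + 2)*exp(w) = (3*exp(2*w) - 14*exp(w) - 10)*exp(w)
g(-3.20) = 15.58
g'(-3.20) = -0.43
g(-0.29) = 5.02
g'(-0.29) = -14.06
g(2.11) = 18.44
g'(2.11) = 648.52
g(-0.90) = 10.84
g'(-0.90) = -6.18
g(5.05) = 3626111.03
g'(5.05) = 11051806.61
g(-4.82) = 15.92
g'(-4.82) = -0.08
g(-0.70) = 9.43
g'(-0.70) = -8.05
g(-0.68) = 9.27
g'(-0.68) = -8.27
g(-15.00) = 16.00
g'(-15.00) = 0.00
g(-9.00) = 16.00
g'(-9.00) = 0.00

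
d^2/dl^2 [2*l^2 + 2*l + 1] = 4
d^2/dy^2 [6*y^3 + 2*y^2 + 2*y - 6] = 36*y + 4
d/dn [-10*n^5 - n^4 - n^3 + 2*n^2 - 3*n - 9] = -50*n^4 - 4*n^3 - 3*n^2 + 4*n - 3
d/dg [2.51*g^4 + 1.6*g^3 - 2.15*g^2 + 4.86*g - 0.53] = 10.04*g^3 + 4.8*g^2 - 4.3*g + 4.86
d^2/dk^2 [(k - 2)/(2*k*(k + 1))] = (k^3 - 6*k^2 - 6*k - 2)/(k^3*(k^3 + 3*k^2 + 3*k + 1))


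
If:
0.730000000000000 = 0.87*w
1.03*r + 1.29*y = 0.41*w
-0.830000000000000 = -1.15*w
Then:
No Solution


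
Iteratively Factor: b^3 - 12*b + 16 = (b + 4)*(b^2 - 4*b + 4) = (b - 2)*(b + 4)*(b - 2)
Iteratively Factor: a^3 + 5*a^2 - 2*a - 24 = (a - 2)*(a^2 + 7*a + 12) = (a - 2)*(a + 3)*(a + 4)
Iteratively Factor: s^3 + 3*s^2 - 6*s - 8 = (s + 4)*(s^2 - s - 2) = (s + 1)*(s + 4)*(s - 2)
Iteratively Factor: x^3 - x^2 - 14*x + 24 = (x - 2)*(x^2 + x - 12) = (x - 2)*(x + 4)*(x - 3)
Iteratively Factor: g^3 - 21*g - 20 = (g + 4)*(g^2 - 4*g - 5) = (g - 5)*(g + 4)*(g + 1)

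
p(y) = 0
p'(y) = 0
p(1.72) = 0.00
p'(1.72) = 0.00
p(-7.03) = 0.00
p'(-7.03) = 0.00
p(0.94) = 0.00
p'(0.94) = 0.00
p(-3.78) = 0.00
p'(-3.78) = 0.00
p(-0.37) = 0.00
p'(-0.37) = 0.00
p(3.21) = 0.00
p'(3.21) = 0.00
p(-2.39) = 0.00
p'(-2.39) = 0.00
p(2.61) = 0.00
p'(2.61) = 0.00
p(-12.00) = 0.00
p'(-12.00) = 0.00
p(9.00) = 0.00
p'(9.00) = 0.00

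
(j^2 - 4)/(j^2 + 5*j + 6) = (j - 2)/(j + 3)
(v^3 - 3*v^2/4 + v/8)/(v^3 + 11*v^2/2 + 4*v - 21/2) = v*(8*v^2 - 6*v + 1)/(4*(2*v^3 + 11*v^2 + 8*v - 21))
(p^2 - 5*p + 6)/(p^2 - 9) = (p - 2)/(p + 3)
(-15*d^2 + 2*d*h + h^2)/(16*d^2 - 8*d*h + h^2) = (-15*d^2 + 2*d*h + h^2)/(16*d^2 - 8*d*h + h^2)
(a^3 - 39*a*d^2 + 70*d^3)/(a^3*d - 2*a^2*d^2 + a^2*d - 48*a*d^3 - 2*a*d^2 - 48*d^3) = (-a^3 + 39*a*d^2 - 70*d^3)/(d*(-a^3 + 2*a^2*d - a^2 + 48*a*d^2 + 2*a*d + 48*d^2))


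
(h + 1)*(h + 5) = h^2 + 6*h + 5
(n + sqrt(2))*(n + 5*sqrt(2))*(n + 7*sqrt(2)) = n^3 + 13*sqrt(2)*n^2 + 94*n + 70*sqrt(2)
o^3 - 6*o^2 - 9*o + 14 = (o - 7)*(o - 1)*(o + 2)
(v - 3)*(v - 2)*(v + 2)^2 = v^4 - v^3 - 10*v^2 + 4*v + 24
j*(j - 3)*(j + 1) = j^3 - 2*j^2 - 3*j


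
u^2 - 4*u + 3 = (u - 3)*(u - 1)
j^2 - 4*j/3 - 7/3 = (j - 7/3)*(j + 1)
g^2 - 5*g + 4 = (g - 4)*(g - 1)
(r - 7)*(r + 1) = r^2 - 6*r - 7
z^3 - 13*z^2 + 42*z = z*(z - 7)*(z - 6)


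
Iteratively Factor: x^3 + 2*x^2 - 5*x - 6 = (x + 1)*(x^2 + x - 6) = (x - 2)*(x + 1)*(x + 3)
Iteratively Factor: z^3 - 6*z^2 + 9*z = (z - 3)*(z^2 - 3*z) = z*(z - 3)*(z - 3)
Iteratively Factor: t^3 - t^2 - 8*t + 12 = (t - 2)*(t^2 + t - 6) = (t - 2)^2*(t + 3)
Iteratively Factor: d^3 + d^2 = (d)*(d^2 + d) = d*(d + 1)*(d)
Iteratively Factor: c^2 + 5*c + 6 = (c + 3)*(c + 2)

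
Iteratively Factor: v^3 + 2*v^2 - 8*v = (v)*(v^2 + 2*v - 8) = v*(v - 2)*(v + 4)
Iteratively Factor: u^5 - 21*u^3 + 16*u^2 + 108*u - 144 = (u - 2)*(u^4 + 2*u^3 - 17*u^2 - 18*u + 72) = (u - 2)^2*(u^3 + 4*u^2 - 9*u - 36) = (u - 3)*(u - 2)^2*(u^2 + 7*u + 12) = (u - 3)*(u - 2)^2*(u + 3)*(u + 4)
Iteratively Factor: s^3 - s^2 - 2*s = (s - 2)*(s^2 + s) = s*(s - 2)*(s + 1)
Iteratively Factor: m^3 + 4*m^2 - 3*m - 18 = (m - 2)*(m^2 + 6*m + 9) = (m - 2)*(m + 3)*(m + 3)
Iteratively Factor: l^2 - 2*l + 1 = (l - 1)*(l - 1)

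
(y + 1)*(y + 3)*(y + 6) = y^3 + 10*y^2 + 27*y + 18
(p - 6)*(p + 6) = p^2 - 36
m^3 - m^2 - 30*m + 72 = (m - 4)*(m - 3)*(m + 6)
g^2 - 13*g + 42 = (g - 7)*(g - 6)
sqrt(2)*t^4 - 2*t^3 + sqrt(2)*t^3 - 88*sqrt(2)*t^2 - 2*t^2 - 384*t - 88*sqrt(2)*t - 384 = (t - 8*sqrt(2))*(t + 3*sqrt(2))*(t + 4*sqrt(2))*(sqrt(2)*t + sqrt(2))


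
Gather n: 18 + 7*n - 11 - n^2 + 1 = -n^2 + 7*n + 8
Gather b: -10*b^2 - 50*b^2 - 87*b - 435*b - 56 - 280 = -60*b^2 - 522*b - 336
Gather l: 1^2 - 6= -5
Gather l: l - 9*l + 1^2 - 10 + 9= -8*l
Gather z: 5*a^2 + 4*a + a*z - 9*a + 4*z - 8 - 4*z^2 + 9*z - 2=5*a^2 - 5*a - 4*z^2 + z*(a + 13) - 10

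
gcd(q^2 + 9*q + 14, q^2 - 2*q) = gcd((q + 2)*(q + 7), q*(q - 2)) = 1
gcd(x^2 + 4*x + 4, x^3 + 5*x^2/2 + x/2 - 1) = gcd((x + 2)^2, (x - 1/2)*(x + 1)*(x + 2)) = x + 2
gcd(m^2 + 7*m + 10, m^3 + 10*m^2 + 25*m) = m + 5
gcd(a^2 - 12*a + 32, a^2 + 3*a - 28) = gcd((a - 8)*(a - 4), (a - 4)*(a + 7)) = a - 4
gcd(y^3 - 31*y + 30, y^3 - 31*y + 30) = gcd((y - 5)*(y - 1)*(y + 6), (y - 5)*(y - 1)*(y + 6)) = y^3 - 31*y + 30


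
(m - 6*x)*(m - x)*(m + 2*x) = m^3 - 5*m^2*x - 8*m*x^2 + 12*x^3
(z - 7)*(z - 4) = z^2 - 11*z + 28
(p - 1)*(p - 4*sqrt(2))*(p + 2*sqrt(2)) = p^3 - 2*sqrt(2)*p^2 - p^2 - 16*p + 2*sqrt(2)*p + 16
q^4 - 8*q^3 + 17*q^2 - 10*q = q*(q - 5)*(q - 2)*(q - 1)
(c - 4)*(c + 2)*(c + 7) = c^3 + 5*c^2 - 22*c - 56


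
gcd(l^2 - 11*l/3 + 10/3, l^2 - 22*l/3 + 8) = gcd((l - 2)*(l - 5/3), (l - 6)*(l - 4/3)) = 1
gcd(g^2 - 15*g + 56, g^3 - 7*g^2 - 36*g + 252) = g - 7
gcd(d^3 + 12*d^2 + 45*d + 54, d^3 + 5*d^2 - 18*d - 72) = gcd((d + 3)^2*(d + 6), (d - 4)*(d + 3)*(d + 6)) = d^2 + 9*d + 18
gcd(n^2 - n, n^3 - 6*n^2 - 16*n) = n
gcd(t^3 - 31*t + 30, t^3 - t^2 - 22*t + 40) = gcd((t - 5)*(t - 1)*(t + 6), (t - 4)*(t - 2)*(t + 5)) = 1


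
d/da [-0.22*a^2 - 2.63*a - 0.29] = -0.44*a - 2.63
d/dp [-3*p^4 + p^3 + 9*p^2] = 3*p*(-4*p^2 + p + 6)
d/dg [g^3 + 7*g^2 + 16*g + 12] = 3*g^2 + 14*g + 16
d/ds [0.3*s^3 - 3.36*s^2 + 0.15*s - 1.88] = 0.9*s^2 - 6.72*s + 0.15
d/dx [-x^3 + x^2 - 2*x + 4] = -3*x^2 + 2*x - 2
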